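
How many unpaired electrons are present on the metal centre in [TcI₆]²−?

Summing ligand charges against the −2 overall charge gives an oxidation state of +4 for technetium.
Tc sits in group 7, so the d-electron count is 7 − 4 = 3.
In an octahedral field the d³ configuration is t₂g³e_g⁰ (only one arrangement possible), giving 3 unpaired electrons.

3 unpaired electrons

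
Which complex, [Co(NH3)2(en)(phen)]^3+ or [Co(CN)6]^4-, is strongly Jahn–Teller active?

[Co(NH3)2(en)(phen)]^3+: Ammonia is neutral; ethylenediamine is neutral; 1,10-phenanthroline is neutral; balancing the +3 overall charge requires Co(III). Group 9 minus oxidation state 3 gives a d⁶ configuration. Co(III) has an exceptionally large octahedral splitting and is low-spin with essentially every ligand except fluoride. The d⁶ configuration leaves the e_g set evenly filled (or empty) — no strong Jahn–Teller driving force.
[Co(CN)6]^4-: Summing ligand charges against the −4 overall charge gives an oxidation state of +2 for cobalt. Co sits in group 9, so the d-electron count is 9 − 2 = 7. Cyanide is a strong-field ligand (high in the spectrochemical series) for a first-row metal, so the complex is low-spin. The t₂g⁶e_g¹ (low-spin) configuration has an unevenly filled e_g set; the Jahn–Teller theorem predicts a tetragonal distortion (typically axial elongation) to lift the degeneracy.

[Co(CN)6]^4-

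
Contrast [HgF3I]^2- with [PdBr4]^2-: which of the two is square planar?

For [HgF3I]^2-: Each fluoride is −1; each iodide is −1; balancing the −2 overall charge requires Hg(II). Group 12 minus oxidation state 2 gives a d¹⁰ configuration. A d¹⁰ ion has no crystal-field stabilisation preference between square planar and tetrahedral, so four ligands adopt the sterically favoured tetrahedral geometry. → tetrahedral.
For [PdBr4]^2-: Each bromide is −1; balancing the −2 overall charge requires Pd(II). Pd sits in group 10, so the d-electron count is 10 − 2 = 8. A 4d d⁸ ion has a large crystal-field splitting; square planar leaves the high-energy d_{x²−y²} orbital empty and maximises CFSE. → square planar.

[PdBr4]^2-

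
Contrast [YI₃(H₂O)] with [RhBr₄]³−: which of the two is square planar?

For [YI₃(H₂O)]: Ligand charges: each iodide is −1; water is neutral. With an overall charge of 0 the yttrium centre must be in the +3 oxidation state. Y sits in group 3, so the d-electron count is 3 − 3 = 0. A d⁰ ion has no crystal-field stabilisation preference between square planar and tetrahedral, so four ligands adopt the sterically favoured tetrahedral geometry. → tetrahedral.
For [RhBr₄]³−: Summing ligand charges against the −3 overall charge gives an oxidation state of +1 for rhodium. Rhodium is a group-9 element; Rh(I) is therefore d⁸. A 4d d⁸ ion has a large crystal-field splitting; square planar leaves the high-energy d_{x²−y²} orbital empty and maximises CFSE. → square planar.

[RhBr₄]³−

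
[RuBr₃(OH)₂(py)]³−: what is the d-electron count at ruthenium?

Each bromide is −1; each hydroxide is −1; pyridine is neutral; balancing the −3 overall charge requires Ru(II).
Ruthenium is a group-8 element; Ru(II) is therefore d⁶.

d⁶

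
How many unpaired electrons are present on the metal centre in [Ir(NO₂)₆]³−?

Summing ligand charges against the −3 overall charge gives an oxidation state of +3 for iridium.
Group 9 minus oxidation state 3 gives a d⁶ configuration.
The spin state decides the count: a 5d ion has a large Δₒ and is invariably low-spin.
An octahedral low-spin d⁶ ion is t₂g⁶e_g⁰, giving 0 unpaired electrons.

0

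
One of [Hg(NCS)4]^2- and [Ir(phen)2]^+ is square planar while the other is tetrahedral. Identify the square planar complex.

[Ir(phen)2]^+

For [Hg(NCS)4]^2-: Summing ligand charges against the −2 overall charge gives an oxidation state of +2 for mercury. Group 12 minus oxidation state 2 gives a d¹⁰ configuration. A d¹⁰ ion has no crystal-field stabilisation preference between square planar and tetrahedral, so four ligands adopt the sterically favoured tetrahedral geometry. → tetrahedral.
For [Ir(phen)2]^+: 1,10-phenanthroline is neutral; balancing the +1 overall charge requires Ir(I). Group 9 minus oxidation state 1 gives a d⁸ configuration. A 5d d⁸ ion has a large crystal-field splitting; square planar leaves the high-energy d_{x²−y²} orbital empty and maximises CFSE. → square planar.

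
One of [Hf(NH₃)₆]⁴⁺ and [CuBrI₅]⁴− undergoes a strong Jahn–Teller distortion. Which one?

[CuBrI₅]⁴−

[Hf(NH₃)₆]⁴⁺: Summing ligand charges against the +4 overall charge gives an oxidation state of +4 for hafnium. Hf sits in group 4, so the d-electron count is 4 − 4 = 0. The d⁰ configuration leaves the e_g set evenly filled (or empty) — no strong Jahn–Teller driving force.
[CuBrI₅]⁴−: Summing ligand charges against the −4 overall charge gives an oxidation state of +2 for copper. Group 11 minus oxidation state 2 gives a d⁹ configuration. The t₂g⁶e_g³ configuration has an unevenly filled e_g set; the Jahn–Teller theorem predicts a tetragonal distortion (typically axial elongation) to lift the degeneracy.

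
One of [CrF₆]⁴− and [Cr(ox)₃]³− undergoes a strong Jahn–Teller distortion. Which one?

[CrF₆]⁴−

[CrF₆]⁴−: Summing ligand charges against the −4 overall charge gives an oxidation state of +2 for chromium. Group 6 minus oxidation state 2 gives a d⁴ configuration. Fluoride is a weak-field ligand for a first-row metal, so the complex is high-spin. The t₂g³e_g¹ (high-spin) configuration has an unevenly filled e_g set; the Jahn–Teller theorem predicts a tetragonal distortion (typically axial elongation) to lift the degeneracy.
[Cr(ox)₃]³−: Each oxalate is −2; balancing the −3 overall charge requires Cr(III). Chromium is a group-6 element; Cr(III) is therefore d³. The d³ configuration leaves the e_g set evenly filled (or empty) — no strong Jahn–Teller driving force.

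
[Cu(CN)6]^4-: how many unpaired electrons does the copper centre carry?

1

Ligand charges: each cyanide is −1. With an overall charge of −4 the copper centre must be in the +2 oxidation state.
Cu sits in group 11, so the d-electron count is 11 − 2 = 9.
In an octahedral field the d⁹ configuration is t₂g⁶e_g³ (only one arrangement possible), giving 1 unpaired electron.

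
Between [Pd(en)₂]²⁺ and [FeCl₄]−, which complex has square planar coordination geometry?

For [Pd(en)₂]²⁺: Ethylenediamine is neutral; balancing the +2 overall charge requires Pd(II). Pd sits in group 10, so the d-electron count is 10 − 2 = 8. A 4d d⁸ ion has a large crystal-field splitting; square planar leaves the high-energy d_{x²−y²} orbital empty and maximises CFSE. → square planar.
For [FeCl₄]−: Each chloride is −1; balancing the −1 overall charge requires Fe(III). Group 8 minus oxidation state 3 gives a d⁵ configuration. A high-spin d⁵ ion has zero CFSE in either geometry, so four ligands adopt the sterically favoured tetrahedral geometry. → tetrahedral.

[Pd(en)₂]²⁺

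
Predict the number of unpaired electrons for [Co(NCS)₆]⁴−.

Ligand charges: each isothiocyanate is −1. With an overall charge of −4 the cobalt centre must be in the +2 oxidation state.
Cobalt is a group-9 element; Co(II) is therefore d⁷.
The spin state decides the count: Isothiocyanate is a weak-field ligand for a first-row metal, so the complex is high-spin.
An octahedral high-spin d⁷ ion is t₂g⁵e_g², giving 3 unpaired electrons.

3 unpaired electrons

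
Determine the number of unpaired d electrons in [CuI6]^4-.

Each iodide is −1; balancing the −4 overall charge requires Cu(II).
Copper is a group-11 element; Cu(II) is therefore d⁹.
In an octahedral field the d⁹ configuration is t₂g⁶e_g³ (only one arrangement possible), giving 1 unpaired electron.

1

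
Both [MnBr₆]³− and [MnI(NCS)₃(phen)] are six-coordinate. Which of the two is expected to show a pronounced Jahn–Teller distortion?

[MnBr₆]³−: Each bromide is −1; balancing the −3 overall charge requires Mn(III). Manganese is a group-7 element; Mn(III) is therefore d⁴. Bromide is a weak-field ligand for a first-row metal, so the complex is high-spin. The t₂g³e_g¹ (high-spin) configuration has an unevenly filled e_g set; the Jahn–Teller theorem predicts a tetragonal distortion (typically axial elongation) to lift the degeneracy.
[MnI(NCS)₃(phen)]: Summing ligand charges against the 0 overall charge gives an oxidation state of +4 for manganese. Manganese is a group-7 element; Mn(IV) is therefore d³. The d³ configuration leaves the e_g set evenly filled (or empty) — no strong Jahn–Teller driving force.

[MnBr₆]³−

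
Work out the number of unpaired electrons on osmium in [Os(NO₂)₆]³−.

Summing ligand charges against the −3 overall charge gives an oxidation state of +3 for osmium.
Group 8 minus oxidation state 3 gives a d⁵ configuration.
The spin state decides the count: a 5d ion has a large Δₒ and is invariably low-spin.
An octahedral low-spin d⁵ ion is t₂g⁵e_g⁰, giving 1 unpaired electron.

1 unpaired electron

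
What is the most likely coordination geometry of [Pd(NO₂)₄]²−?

square planar

Ligand charges: each nitro (N-bound nitrite) is −1. With an overall charge of −2 the palladium centre must be in the +2 oxidation state.
Palladium is a group-10 element; Pd(II) is therefore d⁸.
With 4 monodentate ligands the coordination number is 4.
A 4d d⁸ ion has a large crystal-field splitting; square planar leaves the high-energy d_{x²−y²} orbital empty and maximises CFSE.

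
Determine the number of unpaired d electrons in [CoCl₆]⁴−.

Summing ligand charges against the −4 overall charge gives an oxidation state of +2 for cobalt.
Cobalt is a group-9 element; Co(II) is therefore d⁷.
The spin state decides the count: Chloride is a weak-field ligand for a first-row metal, so the complex is high-spin.
An octahedral high-spin d⁷ ion is t₂g⁵e_g², giving 3 unpaired electrons.

3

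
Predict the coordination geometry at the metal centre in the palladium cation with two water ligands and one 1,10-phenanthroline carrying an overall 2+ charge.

square planar

Ligand charges: water is neutral; 1,10-phenanthroline is neutral. With an overall charge of +2 the palladium centre must be in the +2 oxidation state.
Palladium is a group-10 element; Pd(II) is therefore d⁸.
Counting donor atoms: 2×water (monodentate) → 2 donors; 1×1,10-phenanthroline (bidentate) → 2 donors. Coordination number = 4.
A 4d d⁸ ion has a large crystal-field splitting; square planar leaves the high-energy d_{x²−y²} orbital empty and maximises CFSE.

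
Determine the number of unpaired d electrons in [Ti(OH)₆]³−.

1 unpaired electron

Each hydroxide is −1; balancing the −3 overall charge requires Ti(III).
Group 4 minus oxidation state 3 gives a d¹ configuration.
In an octahedral field the d¹ configuration is t₂g¹e_g⁰ (only one arrangement possible), giving 1 unpaired electron.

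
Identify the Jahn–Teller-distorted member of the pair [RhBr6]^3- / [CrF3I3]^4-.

[CrF3I3]^4-

[RhBr6]^3-: Each bromide is −1; balancing the −3 overall charge requires Rh(III). Group 9 minus oxidation state 3 gives a d⁶ configuration. A 4d ion has a large Δₒ and is invariably low-spin. The d⁶ configuration leaves the e_g set evenly filled (or empty) — no strong Jahn–Teller driving force.
[CrF3I3]^4-: Ligand charges: each fluoride is −1; each iodide is −1. With an overall charge of −4 the chromium centre must be in the +2 oxidation state. Chromium is a group-6 element; Cr(II) is therefore d⁴. Fluoride and iodide are weak-field ligands for a first-row metal, so the complex is high-spin. The t₂g³e_g¹ (high-spin) configuration has an unevenly filled e_g set; the Jahn–Teller theorem predicts a tetragonal distortion (typically axial elongation) to lift the degeneracy.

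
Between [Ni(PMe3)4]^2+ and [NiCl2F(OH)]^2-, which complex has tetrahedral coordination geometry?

For [Ni(PMe3)4]^2+: Summing ligand charges against the +2 overall charge gives an oxidation state of +2 for nickel. Ni sits in group 10, so the d-electron count is 10 − 2 = 8. Trimethylphosphine is a strong-field ligand (high in the spectrochemical series). A 3d d⁸ ion with strong-field ligands gains enough CFSE to favour square planar over tetrahedral. → square planar.
For [NiCl2F(OH)]^2-: Ligand charges: each chloride is −1; each fluoride is −1; each hydroxide is −1. With an overall charge of −2 the nickel centre must be in the +2 oxidation state. Ni sits in group 10, so the d-electron count is 10 − 2 = 8. Chloride, fluoride, and hydroxide are weak-field ligands. With weak-field ligands the CFSE gain from square planar is small, so a 3d d⁸ ion takes the sterically preferred tetrahedral geometry. → tetrahedral.

[NiCl2F(OH)]^2-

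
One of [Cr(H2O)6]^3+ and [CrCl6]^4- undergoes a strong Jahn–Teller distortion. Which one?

[Cr(H2O)6]^3+: Water is neutral; balancing the +3 overall charge requires Cr(III). Chromium is a group-6 element; Cr(III) is therefore d³. The d³ configuration leaves the e_g set evenly filled (or empty) — no strong Jahn–Teller driving force.
[CrCl6]^4-: Ligand charges: each chloride is −1. With an overall charge of −4 the chromium centre must be in the +2 oxidation state. Group 6 minus oxidation state 2 gives a d⁴ configuration. Chloride is a weak-field ligand for a first-row metal, so the complex is high-spin. The t₂g³e_g¹ (high-spin) configuration has an unevenly filled e_g set; the Jahn–Teller theorem predicts a tetragonal distortion (typically axial elongation) to lift the degeneracy.

[CrCl6]^4-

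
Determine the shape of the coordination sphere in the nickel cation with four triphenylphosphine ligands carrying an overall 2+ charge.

Summing ligand charges against the +2 overall charge gives an oxidation state of +2 for nickel.
Nickel is a group-10 element; Ni(II) is therefore d⁸.
Coordination number: 4.
Triphenylphosphine is a strong-field ligand (high in the spectrochemical series).
A 3d d⁸ ion with strong-field ligands gains enough CFSE to favour square planar over tetrahedral.

square planar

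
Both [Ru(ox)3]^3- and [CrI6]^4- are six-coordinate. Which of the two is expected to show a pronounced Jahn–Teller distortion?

[Ru(ox)3]^3-: Summing ligand charges against the −3 overall charge gives an oxidation state of +3 for ruthenium. Ru sits in group 8, so the d-electron count is 8 − 3 = 5. A 4d ion has a large Δₒ and is invariably low-spin. The d⁵ configuration leaves the e_g set evenly filled (or empty) — no strong Jahn–Teller driving force.
[CrI6]^4-: Ligand charges: each iodide is −1. With an overall charge of −4 the chromium centre must be in the +2 oxidation state. Group 6 minus oxidation state 2 gives a d⁴ configuration. Iodide is a weak-field ligand for a first-row metal, so the complex is high-spin. The t₂g³e_g¹ (high-spin) configuration has an unevenly filled e_g set; the Jahn–Teller theorem predicts a tetragonal distortion (typically axial elongation) to lift the degeneracy.

[CrI6]^4-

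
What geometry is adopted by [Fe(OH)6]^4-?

octahedral

Each hydroxide is −1; balancing the −4 overall charge requires Fe(II).
Fe sits in group 8, so the d-electron count is 8 − 2 = 6.
With 6 monodentate ligands the coordination number is 6.
Six donors around a single metal centre give an octahedral coordination sphere.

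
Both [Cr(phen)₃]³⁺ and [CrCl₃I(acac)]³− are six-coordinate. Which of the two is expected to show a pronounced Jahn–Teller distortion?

[CrCl₃I(acac)]³−

[Cr(phen)₃]³⁺: Summing ligand charges against the +3 overall charge gives an oxidation state of +3 for chromium. Chromium is a group-6 element; Cr(III) is therefore d³. The d³ configuration leaves the e_g set evenly filled (or empty) — no strong Jahn–Teller driving force.
[CrCl₃I(acac)]³−: Summing ligand charges against the −3 overall charge gives an oxidation state of +2 for chromium. Cr sits in group 6, so the d-electron count is 6 − 2 = 4. Acetylacetonate, chloride, and iodide are weak-field ligands for a first-row metal, so the complex is high-spin. The t₂g³e_g¹ (high-spin) configuration has an unevenly filled e_g set; the Jahn–Teller theorem predicts a tetragonal distortion (typically axial elongation) to lift the degeneracy.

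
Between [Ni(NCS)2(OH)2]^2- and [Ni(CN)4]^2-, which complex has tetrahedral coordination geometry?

For [Ni(NCS)2(OH)2]^2-: Ligand charges: each isothiocyanate is −1; each hydroxide is −1. With an overall charge of −2 the nickel centre must be in the +2 oxidation state. Ni sits in group 10, so the d-electron count is 10 − 2 = 8. Hydroxide and isothiocyanate are weak-field ligands. With weak-field ligands the CFSE gain from square planar is small, so a 3d d⁸ ion takes the sterically preferred tetrahedral geometry. → tetrahedral.
For [Ni(CN)4]^2-: Ligand charges: each cyanide is −1. With an overall charge of −2 the nickel centre must be in the +2 oxidation state. Nickel is a group-10 element; Ni(II) is therefore d⁸. Cyanide is a strong-field ligand (high in the spectrochemical series). A 3d d⁸ ion with strong-field ligands gains enough CFSE to favour square planar over tetrahedral. → square planar.

[Ni(NCS)2(OH)2]^2-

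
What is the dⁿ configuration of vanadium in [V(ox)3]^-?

d⁰

Ligand charges: each oxalate is −2. With an overall charge of −1 the vanadium centre must be in the +5 oxidation state.
V sits in group 5, so the d-electron count is 5 − 5 = 0.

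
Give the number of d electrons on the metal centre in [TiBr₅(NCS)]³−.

Ligand charges: each bromide is −1; each isothiocyanate is −1. With an overall charge of −3 the titanium centre must be in the +3 oxidation state.
Ti sits in group 4, so the d-electron count is 4 − 3 = 1.

d¹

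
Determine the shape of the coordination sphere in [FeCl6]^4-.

Summing ligand charges against the −4 overall charge gives an oxidation state of +2 for iron.
Fe sits in group 8, so the d-electron count is 8 − 2 = 6.
Coordination number: 6.
Six donors around a single metal centre give an octahedral coordination sphere.

octahedral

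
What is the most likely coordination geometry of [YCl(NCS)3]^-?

tetrahedral

Each chloride is −1; each isothiocyanate is −1; balancing the −1 overall charge requires Y(III).
Group 3 minus oxidation state 3 gives a d⁰ configuration.
With 4 monodentate ligands the coordination number is 4.
A d⁰ ion has no crystal-field stabilisation preference between square planar and tetrahedral, so four ligands adopt the sterically favoured tetrahedral geometry.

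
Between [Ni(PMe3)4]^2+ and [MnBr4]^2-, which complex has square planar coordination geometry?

[Ni(PMe3)4]^2+

For [Ni(PMe3)4]^2+: Ligand charges: trimethylphosphine is neutral. With an overall charge of +2 the nickel centre must be in the +2 oxidation state. Nickel is a group-10 element; Ni(II) is therefore d⁸. Trimethylphosphine is a strong-field ligand (high in the spectrochemical series). A 3d d⁸ ion with strong-field ligands gains enough CFSE to favour square planar over tetrahedral. → square planar.
For [MnBr4]^2-: Ligand charges: each bromide is −1. With an overall charge of −2 the manganese centre must be in the +2 oxidation state. Group 7 minus oxidation state 2 gives a d⁵ configuration. A high-spin d⁵ ion has zero CFSE in either geometry, so four ligands adopt the sterically favoured tetrahedral geometry. → tetrahedral.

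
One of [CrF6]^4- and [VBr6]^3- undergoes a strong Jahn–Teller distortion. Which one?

[CrF6]^4-: Ligand charges: each fluoride is −1. With an overall charge of −4 the chromium centre must be in the +2 oxidation state. Chromium is a group-6 element; Cr(II) is therefore d⁴. Fluoride is a weak-field ligand for a first-row metal, so the complex is high-spin. The t₂g³e_g¹ (high-spin) configuration has an unevenly filled e_g set; the Jahn–Teller theorem predicts a tetragonal distortion (typically axial elongation) to lift the degeneracy.
[VBr6]^3-: Each bromide is −1; balancing the −3 overall charge requires V(III). Vanadium is a group-5 element; V(III) is therefore d². The d² configuration leaves the e_g set evenly filled (or empty) — no strong Jahn–Teller driving force.

[CrF6]^4-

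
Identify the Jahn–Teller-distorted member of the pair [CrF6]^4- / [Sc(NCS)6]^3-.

[CrF6]^4-: Summing ligand charges against the −4 overall charge gives an oxidation state of +2 for chromium. Cr sits in group 6, so the d-electron count is 6 − 2 = 4. Fluoride is a weak-field ligand for a first-row metal, so the complex is high-spin. The t₂g³e_g¹ (high-spin) configuration has an unevenly filled e_g set; the Jahn–Teller theorem predicts a tetragonal distortion (typically axial elongation) to lift the degeneracy.
[Sc(NCS)6]^3-: Ligand charges: each isothiocyanate is −1. With an overall charge of −3 the scandium centre must be in the +3 oxidation state. Sc sits in group 3, so the d-electron count is 3 − 3 = 0. The d⁰ configuration leaves the e_g set evenly filled (or empty) — no strong Jahn–Teller driving force.

[CrF6]^4-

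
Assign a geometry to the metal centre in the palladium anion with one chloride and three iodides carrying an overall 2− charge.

square planar

Each chloride is −1; each iodide is −1; balancing the −2 overall charge requires Pd(II).
Palladium is a group-10 element; Pd(II) is therefore d⁸.
With 4 monodentate ligands the coordination number is 4.
A 4d d⁸ ion has a large crystal-field splitting; square planar leaves the high-energy d_{x²−y²} orbital empty and maximises CFSE.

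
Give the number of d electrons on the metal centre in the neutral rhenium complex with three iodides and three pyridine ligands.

Ligand charges: each iodide is −1; pyridine is neutral. With an overall charge of 0 the rhenium centre must be in the +3 oxidation state.
Re sits in group 7, so the d-electron count is 7 − 3 = 4.

d4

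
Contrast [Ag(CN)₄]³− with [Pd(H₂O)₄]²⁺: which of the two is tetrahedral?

For [Ag(CN)₄]³−: Each cyanide is −1; balancing the −3 overall charge requires Ag(I). Ag sits in group 11, so the d-electron count is 11 − 1 = 10. A d¹⁰ ion has no crystal-field stabilisation preference between square planar and tetrahedral, so four ligands adopt the sterically favoured tetrahedral geometry. → tetrahedral.
For [Pd(H₂O)₄]²⁺: Ligand charges: water is neutral. With an overall charge of +2 the palladium centre must be in the +2 oxidation state. Palladium is a group-10 element; Pd(II) is therefore d⁸. A 4d d⁸ ion has a large crystal-field splitting; square planar leaves the high-energy d_{x²−y²} orbital empty and maximises CFSE. → square planar.

[Ag(CN)₄]³−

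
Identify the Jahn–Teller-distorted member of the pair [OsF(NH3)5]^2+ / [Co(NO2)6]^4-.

[OsF(NH3)5]^2+: Ligand charges: each fluoride is −1; ammonia is neutral. With an overall charge of +2 the osmium centre must be in the +3 oxidation state. Osmium is a group-8 element; Os(III) is therefore d⁵. A 5d ion has a large Δₒ and is invariably low-spin. The d⁵ configuration leaves the e_g set evenly filled (or empty) — no strong Jahn–Teller driving force.
[Co(NO2)6]^4-: Each nitro (N-bound nitrite) is −1; balancing the −4 overall charge requires Co(II). Cobalt is a group-9 element; Co(II) is therefore d⁷. Nitro (N-bound nitrite) is a strong-field ligand (high in the spectrochemical series) for a first-row metal, so the complex is low-spin. The t₂g⁶e_g¹ (low-spin) configuration has an unevenly filled e_g set; the Jahn–Teller theorem predicts a tetragonal distortion (typically axial elongation) to lift the degeneracy.

[Co(NO2)6]^4-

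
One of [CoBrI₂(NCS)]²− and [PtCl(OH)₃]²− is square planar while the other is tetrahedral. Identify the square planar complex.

[PtCl(OH)₃]²−

For [CoBrI₂(NCS)]²−: Each bromide is −1; each iodide is −1; each isothiocyanate is −1; balancing the −2 overall charge requires Co(II). Group 9 minus oxidation state 2 gives a d⁷ configuration. For a high-spin 3d d⁷ ion with weak-field ligands the small Δₜ gives little square-planar CFSE advantage, so four ligands adopt the sterically favoured tetrahedral geometry. → tetrahedral.
For [PtCl(OH)₃]²−: Each chloride is −1; each hydroxide is −1; balancing the −2 overall charge requires Pt(II). Group 10 minus oxidation state 2 gives a d⁸ configuration. A 5d d⁸ ion has a large crystal-field splitting; square planar leaves the high-energy d_{x²−y²} orbital empty and maximises CFSE. → square planar.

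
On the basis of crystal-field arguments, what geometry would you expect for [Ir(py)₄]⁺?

Ligand charges: pyridine is neutral. With an overall charge of +1 the iridium centre must be in the +1 oxidation state.
Iridium is a group-9 element; Ir(I) is therefore d⁸.
With 4 monodentate ligands the coordination number is 4.
A 5d d⁸ ion has a large crystal-field splitting; square planar leaves the high-energy d_{x²−y²} orbital empty and maximises CFSE.

square planar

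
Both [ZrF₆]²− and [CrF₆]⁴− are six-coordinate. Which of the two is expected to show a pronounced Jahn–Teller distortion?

[CrF₆]⁴−

[ZrF₆]²−: Summing ligand charges against the −2 overall charge gives an oxidation state of +4 for zirconium. Group 4 minus oxidation state 4 gives a d⁰ configuration. The d⁰ configuration leaves the e_g set evenly filled (or empty) — no strong Jahn–Teller driving force.
[CrF₆]⁴−: Summing ligand charges against the −4 overall charge gives an oxidation state of +2 for chromium. Chromium is a group-6 element; Cr(II) is therefore d⁴. Fluoride is a weak-field ligand for a first-row metal, so the complex is high-spin. The t₂g³e_g¹ (high-spin) configuration has an unevenly filled e_g set; the Jahn–Teller theorem predicts a tetragonal distortion (typically axial elongation) to lift the degeneracy.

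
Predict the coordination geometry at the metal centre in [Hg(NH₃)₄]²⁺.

Ammonia is neutral; balancing the +2 overall charge requires Hg(II).
Mercury is a group-12 element; Hg(II) is therefore d¹⁰.
With 4 monodentate ligands the coordination number is 4.
A d¹⁰ ion has no crystal-field stabilisation preference between square planar and tetrahedral, so four ligands adopt the sterically favoured tetrahedral geometry.

tetrahedral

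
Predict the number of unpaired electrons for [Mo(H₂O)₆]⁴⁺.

Water is neutral; balancing the +4 overall charge requires Mo(IV).
Mo sits in group 6, so the d-electron count is 6 − 4 = 2.
In an octahedral field the d² configuration is t₂g²e_g⁰ (only one arrangement possible), giving 2 unpaired electrons.

2 unpaired electrons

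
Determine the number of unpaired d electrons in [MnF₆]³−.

4 unpaired electrons

Ligand charges: each fluoride is −1. With an overall charge of −3 the manganese centre must be in the +3 oxidation state.
Group 7 minus oxidation state 3 gives a d⁴ configuration.
The spin state decides the count: Fluoride is a weak-field ligand for a first-row metal, so the complex is high-spin.
An octahedral high-spin d⁴ ion is t₂g³e_g¹, giving 4 unpaired electrons.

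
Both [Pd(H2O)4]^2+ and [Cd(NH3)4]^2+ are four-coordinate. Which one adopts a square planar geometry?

[Pd(H2O)4]^2+

For [Pd(H2O)4]^2+: Summing ligand charges against the +2 overall charge gives an oxidation state of +2 for palladium. Pd sits in group 10, so the d-electron count is 10 − 2 = 8. A 4d d⁸ ion has a large crystal-field splitting; square planar leaves the high-energy d_{x²−y²} orbital empty and maximises CFSE. → square planar.
For [Cd(NH3)4]^2+: Summing ligand charges against the +2 overall charge gives an oxidation state of +2 for cadmium. Cd sits in group 12, so the d-electron count is 12 − 2 = 10. A d¹⁰ ion has no crystal-field stabilisation preference between square planar and tetrahedral, so four ligands adopt the sterically favoured tetrahedral geometry. → tetrahedral.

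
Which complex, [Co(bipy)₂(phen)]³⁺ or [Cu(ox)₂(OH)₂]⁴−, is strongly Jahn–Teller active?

[Co(bipy)₂(phen)]³⁺: 2,2′-bipyridine is neutral; 1,10-phenanthroline is neutral; balancing the +3 overall charge requires Co(III). Group 9 minus oxidation state 3 gives a d⁶ configuration. Co(III) has an exceptionally large octahedral splitting and is low-spin with essentially every ligand except fluoride. The d⁶ configuration leaves the e_g set evenly filled (or empty) — no strong Jahn–Teller driving force.
[Cu(ox)₂(OH)₂]⁴−: Ligand charges: each oxalate is −2; each hydroxide is −1. With an overall charge of −4 the copper centre must be in the +2 oxidation state. Cu sits in group 11, so the d-electron count is 11 − 2 = 9. The t₂g⁶e_g³ configuration has an unevenly filled e_g set; the Jahn–Teller theorem predicts a tetragonal distortion (typically axial elongation) to lift the degeneracy.

[Cu(ox)₂(OH)₂]⁴−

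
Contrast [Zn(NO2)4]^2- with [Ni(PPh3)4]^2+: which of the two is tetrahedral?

[Zn(NO2)4]^2-

For [Zn(NO2)4]^2-: Summing ligand charges against the −2 overall charge gives an oxidation state of +2 for zinc. Zn sits in group 12, so the d-electron count is 12 − 2 = 10. A d¹⁰ ion has no crystal-field stabilisation preference between square planar and tetrahedral, so four ligands adopt the sterically favoured tetrahedral geometry. → tetrahedral.
For [Ni(PPh3)4]^2+: Triphenylphosphine is neutral; balancing the +2 overall charge requires Ni(II). Nickel is a group-10 element; Ni(II) is therefore d⁸. Triphenylphosphine is a strong-field ligand (high in the spectrochemical series). A 3d d⁸ ion with strong-field ligands gains enough CFSE to favour square planar over tetrahedral. → square planar.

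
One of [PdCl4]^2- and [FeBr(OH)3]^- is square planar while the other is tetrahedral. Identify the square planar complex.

For [PdCl4]^2-: Each chloride is −1; balancing the −2 overall charge requires Pd(II). Pd sits in group 10, so the d-electron count is 10 − 2 = 8. A 4d d⁸ ion has a large crystal-field splitting; square planar leaves the high-energy d_{x²−y²} orbital empty and maximises CFSE. → square planar.
For [FeBr(OH)3]^-: Ligand charges: each bromide is −1; each hydroxide is −1. With an overall charge of −1 the iron centre must be in the +3 oxidation state. Iron is a group-8 element; Fe(III) is therefore d⁵. A high-spin d⁵ ion has zero CFSE in either geometry, so four ligands adopt the sterically favoured tetrahedral geometry. → tetrahedral.

[PdCl4]^2-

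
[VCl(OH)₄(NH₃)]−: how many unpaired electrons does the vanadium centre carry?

1

Summing ligand charges against the −1 overall charge gives an oxidation state of +4 for vanadium.
V sits in group 5, so the d-electron count is 5 − 4 = 1.
In an octahedral field the d¹ configuration is t₂g¹e_g⁰ (only one arrangement possible), giving 1 unpaired electron.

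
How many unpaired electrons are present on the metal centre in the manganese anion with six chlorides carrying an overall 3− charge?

4 unpaired electrons

Each chloride is −1; balancing the −3 overall charge requires Mn(III).
Mn sits in group 7, so the d-electron count is 7 − 3 = 4.
The spin state decides the count: Chloride is a weak-field ligand for a first-row metal, so the complex is high-spin.
An octahedral high-spin d⁴ ion is t₂g³e_g¹, giving 4 unpaired electrons.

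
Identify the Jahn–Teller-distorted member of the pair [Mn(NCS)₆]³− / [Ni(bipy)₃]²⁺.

[Mn(NCS)₆]³−: Each isothiocyanate is −1; balancing the −3 overall charge requires Mn(III). Mn sits in group 7, so the d-electron count is 7 − 3 = 4. Isothiocyanate is a weak-field ligand for a first-row metal, so the complex is high-spin. The t₂g³e_g¹ (high-spin) configuration has an unevenly filled e_g set; the Jahn–Teller theorem predicts a tetragonal distortion (typically axial elongation) to lift the degeneracy.
[Ni(bipy)₃]²⁺: 2,2′-bipyridine is neutral; balancing the +2 overall charge requires Ni(II). Group 10 minus oxidation state 2 gives a d⁸ configuration. The d⁸ configuration leaves the e_g set evenly filled (or empty) — no strong Jahn–Teller driving force.

[Mn(NCS)₆]³−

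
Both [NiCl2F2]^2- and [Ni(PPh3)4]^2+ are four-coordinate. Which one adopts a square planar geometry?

For [NiCl2F2]^2-: Each chloride is −1; each fluoride is −1; balancing the −2 overall charge requires Ni(II). Nickel is a group-10 element; Ni(II) is therefore d⁸. Chloride and fluoride are weak-field ligands. With weak-field ligands the CFSE gain from square planar is small, so a 3d d⁸ ion takes the sterically preferred tetrahedral geometry. → tetrahedral.
For [Ni(PPh3)4]^2+: Summing ligand charges against the +2 overall charge gives an oxidation state of +2 for nickel. Ni sits in group 10, so the d-electron count is 10 − 2 = 8. Triphenylphosphine is a strong-field ligand (high in the spectrochemical series). A 3d d⁸ ion with strong-field ligands gains enough CFSE to favour square planar over tetrahedral. → square planar.

[Ni(PPh3)4]^2+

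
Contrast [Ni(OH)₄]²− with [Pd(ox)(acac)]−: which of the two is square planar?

[Pd(ox)(acac)]−

For [Ni(OH)₄]²−: Ligand charges: each hydroxide is −1. With an overall charge of −2 the nickel centre must be in the +2 oxidation state. Nickel is a group-10 element; Ni(II) is therefore d⁸. Hydroxide is a weak-field ligand. With weak-field ligands the CFSE gain from square planar is small, so a 3d d⁸ ion takes the sterically preferred tetrahedral geometry. → tetrahedral.
For [Pd(ox)(acac)]−: Summing ligand charges against the −1 overall charge gives an oxidation state of +2 for palladium. Group 10 minus oxidation state 2 gives a d⁸ configuration. A 4d d⁸ ion has a large crystal-field splitting; square planar leaves the high-energy d_{x²−y²} orbital empty and maximises CFSE. → square planar.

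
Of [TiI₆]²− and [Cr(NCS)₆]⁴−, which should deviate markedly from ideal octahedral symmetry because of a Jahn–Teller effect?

[Cr(NCS)₆]⁴−

[TiI₆]²−: Ligand charges: each iodide is −1. With an overall charge of −2 the titanium centre must be in the +4 oxidation state. Ti sits in group 4, so the d-electron count is 4 − 4 = 0. The d⁰ configuration leaves the e_g set evenly filled (or empty) — no strong Jahn–Teller driving force.
[Cr(NCS)₆]⁴−: Ligand charges: each isothiocyanate is −1. With an overall charge of −4 the chromium centre must be in the +2 oxidation state. Group 6 minus oxidation state 2 gives a d⁴ configuration. Isothiocyanate is a weak-field ligand for a first-row metal, so the complex is high-spin. The t₂g³e_g¹ (high-spin) configuration has an unevenly filled e_g set; the Jahn–Teller theorem predicts a tetragonal distortion (typically axial elongation) to lift the degeneracy.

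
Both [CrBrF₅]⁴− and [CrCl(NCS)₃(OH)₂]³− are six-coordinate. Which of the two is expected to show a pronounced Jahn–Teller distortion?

[CrBrF₅]⁴−

[CrBrF₅]⁴−: Each bromide is −1; each fluoride is −1; balancing the −4 overall charge requires Cr(II). Chromium is a group-6 element; Cr(II) is therefore d⁴. Bromide and fluoride are weak-field ligands for a first-row metal, so the complex is high-spin. The t₂g³e_g¹ (high-spin) configuration has an unevenly filled e_g set; the Jahn–Teller theorem predicts a tetragonal distortion (typically axial elongation) to lift the degeneracy.
[CrCl(NCS)₃(OH)₂]³−: Ligand charges: each chloride is −1; each isothiocyanate is −1; each hydroxide is −1. With an overall charge of −3 the chromium centre must be in the +3 oxidation state. Cr sits in group 6, so the d-electron count is 6 − 3 = 3. The d³ configuration leaves the e_g set evenly filled (or empty) — no strong Jahn–Teller driving force.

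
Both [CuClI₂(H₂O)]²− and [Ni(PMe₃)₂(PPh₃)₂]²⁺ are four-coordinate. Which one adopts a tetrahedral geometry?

[CuClI₂(H₂O)]²−

For [CuClI₂(H₂O)]²−: Each chloride is −1; each iodide is −1; water is neutral; balancing the −2 overall charge requires Cu(I). Cu sits in group 11, so the d-electron count is 11 − 1 = 10. A d¹⁰ ion has no crystal-field stabilisation preference between square planar and tetrahedral, so four ligands adopt the sterically favoured tetrahedral geometry. → tetrahedral.
For [Ni(PMe₃)₂(PPh₃)₂]²⁺: Ligand charges: trimethylphosphine is neutral; triphenylphosphine is neutral. With an overall charge of +2 the nickel centre must be in the +2 oxidation state. Nickel is a group-10 element; Ni(II) is therefore d⁸. Trimethylphosphine and triphenylphosphine are strong-field ligands (high in the spectrochemical series). A 3d d⁸ ion with strong-field ligands gains enough CFSE to favour square planar over tetrahedral. → square planar.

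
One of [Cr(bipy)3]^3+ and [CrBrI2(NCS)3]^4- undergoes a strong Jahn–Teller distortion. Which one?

[CrBrI2(NCS)3]^4-

[Cr(bipy)3]^3+: 2,2′-bipyridine is neutral; balancing the +3 overall charge requires Cr(III). Cr sits in group 6, so the d-electron count is 6 − 3 = 3. The d³ configuration leaves the e_g set evenly filled (or empty) — no strong Jahn–Teller driving force.
[CrBrI2(NCS)3]^4-: Summing ligand charges against the −4 overall charge gives an oxidation state of +2 for chromium. Chromium is a group-6 element; Cr(II) is therefore d⁴. Bromide, iodide, and isothiocyanate are weak-field ligands for a first-row metal, so the complex is high-spin. The t₂g³e_g¹ (high-spin) configuration has an unevenly filled e_g set; the Jahn–Teller theorem predicts a tetragonal distortion (typically axial elongation) to lift the degeneracy.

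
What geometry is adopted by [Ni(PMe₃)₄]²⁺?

square planar

Ligand charges: trimethylphosphine is neutral. With an overall charge of +2 the nickel centre must be in the +2 oxidation state.
Nickel is a group-10 element; Ni(II) is therefore d⁸.
With 4 monodentate ligands the coordination number is 4.
Trimethylphosphine is a strong-field ligand (high in the spectrochemical series).
A 3d d⁸ ion with strong-field ligands gains enough CFSE to favour square planar over tetrahedral.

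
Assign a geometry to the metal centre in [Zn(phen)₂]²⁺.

tetrahedral

1,10-phenanthroline is neutral; balancing the +2 overall charge requires Zn(II).
Zn sits in group 12, so the d-electron count is 12 − 2 = 10.
Counting donor atoms: 2×1,10-phenanthroline (bidentate) → 4 donors. Coordination number = 4.
A d¹⁰ ion has no crystal-field stabilisation preference between square planar and tetrahedral, so four ligands adopt the sterically favoured tetrahedral geometry.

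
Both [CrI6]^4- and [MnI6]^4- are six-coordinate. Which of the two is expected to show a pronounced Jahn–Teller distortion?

[CrI6]^4-: Ligand charges: each iodide is −1. With an overall charge of −4 the chromium centre must be in the +2 oxidation state. Chromium is a group-6 element; Cr(II) is therefore d⁴. Iodide is a weak-field ligand for a first-row metal, so the complex is high-spin. The t₂g³e_g¹ (high-spin) configuration has an unevenly filled e_g set; the Jahn–Teller theorem predicts a tetragonal distortion (typically axial elongation) to lift the degeneracy.
[MnI6]^4-: Ligand charges: each iodide is −1. With an overall charge of −4 the manganese centre must be in the +2 oxidation state. Group 7 minus oxidation state 2 gives a d⁵ configuration. Iodide is a weak-field ligand for a first-row metal, so the complex is high-spin. The d⁵ configuration leaves the e_g set evenly filled (or empty) — no strong Jahn–Teller driving force.

[CrI6]^4-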